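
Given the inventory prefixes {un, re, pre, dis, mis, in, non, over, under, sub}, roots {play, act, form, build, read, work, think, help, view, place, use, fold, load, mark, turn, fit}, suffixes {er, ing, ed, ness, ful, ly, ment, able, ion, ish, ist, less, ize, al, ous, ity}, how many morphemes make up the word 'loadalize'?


Segmenting 'loadalize' against the inventory:
  'load' -> root (morpheme 1)
  'al' -> suffix (morpheme 2)
  'ize' -> suffix (morpheme 3)
Total morphemes: 3

3


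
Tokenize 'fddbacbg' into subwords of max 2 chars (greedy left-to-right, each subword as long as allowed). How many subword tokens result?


'fddbacbg' has 8 characters.
Chunking with max size 2:
  Chunk 1: 'fd' (positions 0-1)
  Chunk 2: 'db' (positions 2-3)
  Chunk 3: 'ac' (positions 4-5)
  Chunk 4: 'bg' (positions 6-7)
Total chunks: ceil(8 / 2) = 4

4


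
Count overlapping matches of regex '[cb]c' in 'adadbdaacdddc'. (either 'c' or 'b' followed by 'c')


Pattern: [cb]c means either 'c' or 'b' followed by 'c'.
Scanning 'adadbdaacdddc' position-by-position:
  Pos 0: window 'ad' -> no
  Pos 1: window 'da' -> no
  Pos 2: window 'ad' -> no
  Pos 3: window 'db' -> no
  Pos 4: window 'bd' -> no
  Pos 5: window 'da' -> no
  Pos 6: window 'aa' -> no
  Pos 7: window 'ac' -> no
  Pos 8: window 'cd' -> no
  Pos 9: window 'dd' -> no
  Pos 10: window 'dd' -> no
  Pos 11: window 'dc' -> no
  Pos 12: window 'c' -> no
Total matches: 0

0


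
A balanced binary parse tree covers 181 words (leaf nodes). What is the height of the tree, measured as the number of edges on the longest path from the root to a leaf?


In a balanced binary tree with n leaves the deepest leaf is ceil(log2(n)) edges below the root.
log2(181) = 7.4998
ceil(7.4998) = 8
height (edges) = 8

8


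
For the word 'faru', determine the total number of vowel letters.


Scanning each character of 'faru':
  Position 1: 'f' -> consonant (running count: 0)
  Position 2: 'a' -> vowel (running count: 1)
  Position 3: 'r' -> consonant (running count: 1)
  Position 4: 'u' -> vowel (running count: 2)
Total vowels: 2

2


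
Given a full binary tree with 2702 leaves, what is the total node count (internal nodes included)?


Leaf nodes (terminals): 2702
Internal nodes = n - 1 = 2702 - 1 = 2701
Total = leaves + internal = 2702 + 2701 = 5403

5403


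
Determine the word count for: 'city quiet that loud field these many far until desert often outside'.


Counting words by splitting on spaces:
  Word 1: 'city'
  Word 2: 'quiet'
  Word 3: 'that'
  Word 4: 'loud'
  Word 5: 'field'
  Word 6: 'these'
  Word 7: 'many'
  Word 8: 'far'
  Word 9: 'until'
  Word 10: 'desert'
  Word 11: 'often'
  Word 12: 'outside'
Total words: 12

12


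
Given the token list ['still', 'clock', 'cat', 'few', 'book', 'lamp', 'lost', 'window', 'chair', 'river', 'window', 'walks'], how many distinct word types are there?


Listing all tokens and tracking unique types:
  Token 1: 'still' -> NEW (unique so far: 1)
  Token 2: 'clock' -> NEW (unique so far: 2)
  Token 3: 'cat' -> NEW (unique so far: 3)
  Token 4: 'few' -> NEW (unique so far: 4)
  Token 5: 'book' -> NEW (unique so far: 5)
  Token 6: 'lamp' -> NEW (unique so far: 6)
  Token 7: 'lost' -> NEW (unique so far: 7)
  Token 8: 'window' -> NEW (unique so far: 8)
  Token 9: 'chair' -> NEW (unique so far: 9)
  Token 10: 'river' -> NEW (unique so far: 10)
  Token 11: 'window' -> duplicate (unique so far: 10)
  Token 12: 'walks' -> NEW (unique so far: 11)
Unique types: ('book', 'cat', 'chair', 'clock', 'few', 'lamp', 'lost', 'river', 'still', 'walks', 'window')
Vocabulary size: 11

11


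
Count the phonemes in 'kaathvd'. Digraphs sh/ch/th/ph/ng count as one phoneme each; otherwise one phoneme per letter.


Parsing 'kaathvd' greedily, digraphs first:
  'k' -> consonant phoneme (phonemes so far: 1)
  'a' -> vowel phoneme (phonemes so far: 2)
  'a' -> vowel phoneme (phonemes so far: 3)
  'th' -> digraph (1 consonant phoneme) (phonemes so far: 4)
  'v' -> consonant phoneme (phonemes so far: 5)
  'd' -> consonant phoneme (phonemes so far: 6)
Total phonemes: 6

6


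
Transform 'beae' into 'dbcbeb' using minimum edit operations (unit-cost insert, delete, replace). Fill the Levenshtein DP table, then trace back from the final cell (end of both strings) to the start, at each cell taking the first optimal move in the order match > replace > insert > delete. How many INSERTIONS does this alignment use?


Edit distance = 4. Backtracking from cell (4, 6) with preference match > replace > insert > delete,
then listing the resulting alignment 'beae' -> 'dbcbeb' left to right:
  Step 1: insert 'd' [insertion #1]
  Step 2: keep 'b'
  Step 3: replace e->c
  Step 4: replace a->b
  Step 5: keep 'e'
  Step 6: insert 'b' [insertion #2]
Total insertions: 2

2


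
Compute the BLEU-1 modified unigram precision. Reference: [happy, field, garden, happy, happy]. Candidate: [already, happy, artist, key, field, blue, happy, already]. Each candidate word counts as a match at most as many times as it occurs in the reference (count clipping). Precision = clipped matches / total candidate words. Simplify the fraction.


Reference word counts: {'field': 1, 'garden': 1, 'happy': 3}
Checking each candidate word (with clipping):
  'already' -> not in reference -> no match (matches: 0)
  'happy' -> in reference (ref count 3, used 1/3) -> match (matches: 1)
  'artist' -> not in reference -> no match (matches: 1)
  'key' -> not in reference -> no match (matches: 1)
  'field' -> in reference (ref count 1, used 1/1) -> match (matches: 2)
  'blue' -> not in reference -> no match (matches: 2)
  'happy' -> in reference (ref count 3, used 2/3) -> match (matches: 3)
  'already' -> not in reference -> no match (matches: 3)
Clipped matches: 3, Candidate length: 8
Precision = 3/8

3/8


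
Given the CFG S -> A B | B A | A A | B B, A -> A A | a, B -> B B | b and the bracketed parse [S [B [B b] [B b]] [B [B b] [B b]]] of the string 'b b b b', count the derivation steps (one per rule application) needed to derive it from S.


Every bracketed nonterminal node [X ...] in the tree is produced by exactly one rule application.
Reading the tree off as a leftmost derivation:
  Step 1: S  =>  B B   (applied S -> B B)
  Step 2: B B  =>  B B B   (applied B -> B B)
  Step 3: B B B  =>  b B B   (applied B -> b)
  Step 4: b B B  =>  b b B   (applied B -> b)
  Step 5: b b B  =>  b b B B   (applied B -> B B)
  Step 6: b b B B  =>  b b b B   (applied B -> b)
  Step 7: b b b B  =>  b b b b   (applied B -> b)
Final yield: b b b b
Total rewrite steps: 7

7


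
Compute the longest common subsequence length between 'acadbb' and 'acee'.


DP table for LCS of 'acadbb' and 'acee':
       a  c  e  e
    0  0  0  0  0
  a 0  1  1  1  1
  c 0  1  2  2  2
  a 0  1  2  2  2
  d 0  1  2  2  2
  b 0  1  2  2  2
  b 0  1  2  2  2
LCS: 'ac'
LCS length = 2

2


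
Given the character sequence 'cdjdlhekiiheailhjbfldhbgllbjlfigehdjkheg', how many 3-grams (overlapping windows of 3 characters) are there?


String 'cdjdlhekiiheailhjbfldhbgllbjlfigehdjkheg' has length L = 40.
Number of overlapping n-grams = L - n + 1
Substituting: 40 - 3 + 1 = 38

38


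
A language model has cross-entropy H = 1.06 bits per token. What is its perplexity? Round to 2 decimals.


Perplexity formula: PP = 2^H
H = 1.06
PP = 2^1.06
Decompose: 2^1.06 = 2^1 * 2^0.06
2^1 = 2, 2^0.06 ~ 1.0424658
PP ~ 2 * 1.0424658 = 2.0849316
Rounded to 2 decimals: 2.08

2.08


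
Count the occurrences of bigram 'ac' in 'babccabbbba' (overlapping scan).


Scanning 'babccabbbba' for bigram 'ac':
  Position 0: 'ba' -> no
  Position 1: 'ab' -> no
  Position 2: 'bc' -> no
  Position 3: 'cc' -> no
  Position 4: 'ca' -> no
  Position 5: 'ab' -> no
  Position 6: 'bb' -> no
  Position 7: 'bb' -> no
  Position 8: 'bb' -> no
  Position 9: 'ba' -> no
Total matches: 0

0


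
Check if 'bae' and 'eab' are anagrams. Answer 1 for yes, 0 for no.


Sort characters of 'bae': 'abe'
Sort characters of 'eab': 'abe'
Sorted forms match -> they ARE anagrams
Result: 1

1


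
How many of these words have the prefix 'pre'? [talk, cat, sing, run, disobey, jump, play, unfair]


Checking each word for prefix 'pre':
  'talk' -> no (count: 0)
  'cat' -> no (count: 0)
  'sing' -> no (count: 0)
  'run' -> no (count: 0)
  'disobey' -> no (count: 0)
  'jump' -> no (count: 0)
  'play' -> no (count: 0)
  'unfair' -> no (count: 0)
Total with prefix 'pre': 0

0


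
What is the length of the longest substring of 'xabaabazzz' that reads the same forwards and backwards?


Scanning 'xabaabazzz' for palindromic substrings.
Substring at positions 1-6: 'abaaba'.
Check: reverse('abaaba') = 'abaaba' -> palindrome confirmed.
Neighbouring characters ('x' / 'z') break symmetry, so it cannot extend further.
No longer palindromic substring exists; longest length = 6

6


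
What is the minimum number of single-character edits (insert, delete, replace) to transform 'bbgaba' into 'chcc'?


Building DP table for s1='bbgaba' (len 6) and s2='chcc' (len 4):
       c  h  c  c
    0  1  2  3  4
  b 1  1  2  3  4
  b 2  2  2  3  4
  g 3  3  3  3  4
  a 4  4  4  4  4
  b 5  5  5  5  5
  a 6  6  6  6  6
Edit distance = dp[6][4] = 6

6


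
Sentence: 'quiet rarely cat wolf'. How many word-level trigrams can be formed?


Word trigrams from [4] words:
  Trigram 1: (quiet rarely cat)
  Trigram 2: (rarely cat wolf)
Total word trigrams: 4 - 2 = 2

2


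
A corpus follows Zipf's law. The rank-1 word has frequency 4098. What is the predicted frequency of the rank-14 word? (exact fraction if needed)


Zipf's law: freq(rank) = f1 / rank
f1 = 4098, rank = 14
freq = 4098 / 14
GCD(4098, 14) = 2
Simplified: 2049/7

2049/7


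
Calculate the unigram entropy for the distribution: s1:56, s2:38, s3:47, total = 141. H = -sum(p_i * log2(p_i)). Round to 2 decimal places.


Computing entropy H = -sum(p_i * log2(p_i)):
  s1: p = 56/141 = 0.3972, -p*log2(p) = 0.5291
  s2: p = 38/141 = 0.2695, -p*log2(p) = 0.5098
  s3: p = 47/141 = 0.3333, -p*log2(p) = 0.5283
H = sum of terms = 1.5672
Rounded to 2 decimals: 1.57

1.57


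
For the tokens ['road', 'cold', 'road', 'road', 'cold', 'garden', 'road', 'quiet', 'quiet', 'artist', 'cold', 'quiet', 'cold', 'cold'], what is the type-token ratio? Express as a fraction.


Tokens: 14
Unique types: ('artist', 'cold', 'garden', 'quiet', 'road') = 5
TTR = 5/14
Already in lowest terms.

5/14


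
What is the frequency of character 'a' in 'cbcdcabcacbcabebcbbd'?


Scanning 'cbcdcabcacbcabebcbbd' for 'a':
  Position 5: 'a' -> MATCH (count: 1)
  Position 8: 'a' -> MATCH (count: 2)
  Position 12: 'a' -> MATCH (count: 3)
Total occurrences of 'a': 3

3


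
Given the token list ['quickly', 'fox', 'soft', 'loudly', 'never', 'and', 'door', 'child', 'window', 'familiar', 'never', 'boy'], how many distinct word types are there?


Listing all tokens and tracking unique types:
  Token 1: 'quickly' -> NEW (unique so far: 1)
  Token 2: 'fox' -> NEW (unique so far: 2)
  Token 3: 'soft' -> NEW (unique so far: 3)
  Token 4: 'loudly' -> NEW (unique so far: 4)
  Token 5: 'never' -> NEW (unique so far: 5)
  Token 6: 'and' -> NEW (unique so far: 6)
  Token 7: 'door' -> NEW (unique so far: 7)
  Token 8: 'child' -> NEW (unique so far: 8)
  Token 9: 'window' -> NEW (unique so far: 9)
  Token 10: 'familiar' -> NEW (unique so far: 10)
  Token 11: 'never' -> duplicate (unique so far: 10)
  Token 12: 'boy' -> NEW (unique so far: 11)
Unique types: ('and', 'boy', 'child', 'door', 'familiar', 'fox', 'loudly', 'never', 'quickly', 'soft', 'window')
Vocabulary size: 11

11


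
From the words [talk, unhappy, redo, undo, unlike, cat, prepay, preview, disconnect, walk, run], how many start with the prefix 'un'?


Checking each word for prefix 'un':
  'talk' -> no (count: 0)
  'unhappy' -> YES, starts with 'un' (count: 1)
  'redo' -> no (count: 1)
  'undo' -> YES, starts with 'un' (count: 2)
  'unlike' -> YES, starts with 'un' (count: 3)
  'cat' -> no (count: 3)
  'prepay' -> no (count: 3)
  'preview' -> no (count: 3)
  'disconnect' -> no (count: 3)
  'walk' -> no (count: 3)
  'run' -> no (count: 3)
Total with prefix 'un': 3

3


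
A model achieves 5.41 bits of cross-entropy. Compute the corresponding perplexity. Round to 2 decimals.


Perplexity formula: PP = 2^H
H = 5.41
PP = 2^5.41
Decompose: 2^5.41 = 2^5 * 2^0.41
2^5 = 32, 2^0.41 ~ 1.3286858
PP ~ 32 * 1.3286858 = 42.5179456
Rounded to 2 decimals: 42.52

42.52


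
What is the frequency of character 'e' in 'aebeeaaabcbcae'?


Scanning 'aebeeaaabcbcae' for 'e':
  Position 1: 'e' -> MATCH (count: 1)
  Position 3: 'e' -> MATCH (count: 2)
  Position 4: 'e' -> MATCH (count: 3)
  Position 13: 'e' -> MATCH (count: 4)
Total occurrences of 'e': 4

4


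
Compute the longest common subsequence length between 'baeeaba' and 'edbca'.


DP table for LCS of 'baeeaba' and 'edbca':
       e  d  b  c  a
    0  0  0  0  0  0
  b 0  0  0  1  1  1
  a 0  0  0  1  1  2
  e 0  1  1  1  1  2
  e 0  1  1  1  1  2
  a 0  1  1  1  1  2
  b 0  1  1  2  2  2
  a 0  1  1  2  2  3
LCS: 'eba'
LCS length = 3

3


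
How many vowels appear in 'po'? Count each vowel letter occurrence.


Scanning each character of 'po':
  Position 1: 'p' -> consonant (running count: 0)
  Position 2: 'o' -> vowel (running count: 1)
Total vowels: 1

1


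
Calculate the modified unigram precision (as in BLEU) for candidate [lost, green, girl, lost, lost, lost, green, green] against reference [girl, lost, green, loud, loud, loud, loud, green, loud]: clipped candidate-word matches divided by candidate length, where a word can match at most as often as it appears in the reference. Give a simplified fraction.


Reference word counts: {'girl': 1, 'green': 2, 'lost': 1, 'loud': 5}
Checking each candidate word (with clipping):
  'lost' -> in reference (ref count 1, used 1/1) -> match (matches: 1)
  'green' -> in reference (ref count 2, used 1/2) -> match (matches: 2)
  'girl' -> in reference (ref count 1, used 1/1) -> match (matches: 3)
  'lost' -> ref count 1 already used up (1/1) -> clipped, no match (matches: 3)
  'lost' -> ref count 1 already used up (1/1) -> clipped, no match (matches: 3)
  'lost' -> ref count 1 already used up (1/1) -> clipped, no match (matches: 3)
  'green' -> in reference (ref count 2, used 2/2) -> match (matches: 4)
  'green' -> ref count 2 already used up (2/2) -> clipped, no match (matches: 4)
Clipped matches: 4, Candidate length: 8
Precision = 4/8 = 1/2

1/2


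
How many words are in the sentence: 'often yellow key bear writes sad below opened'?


Counting words by splitting on spaces:
  Word 1: 'often'
  Word 2: 'yellow'
  Word 3: 'key'
  Word 4: 'bear'
  Word 5: 'writes'
  Word 6: 'sad'
  Word 7: 'below'
  Word 8: 'opened'
Total words: 8

8


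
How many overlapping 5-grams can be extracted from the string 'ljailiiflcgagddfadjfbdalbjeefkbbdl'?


String 'ljailiiflcgagddfadjfbdalbjeefkbbdl' has length L = 34.
Number of overlapping n-grams = L - n + 1
Substituting: 34 - 5 + 1 = 30

30


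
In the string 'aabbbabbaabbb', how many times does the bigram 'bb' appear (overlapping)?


Scanning 'aabbbabbaabbb' for bigram 'bb':
  Position 0: 'aa' -> no
  Position 1: 'ab' -> no
  Position 2: 'bb' -> MATCH
  Position 3: 'bb' -> MATCH
  Position 4: 'ba' -> no
  Position 5: 'ab' -> no
  Position 6: 'bb' -> MATCH
  Position 7: 'ba' -> no
  Position 8: 'aa' -> no
  Position 9: 'ab' -> no
  Position 10: 'bb' -> MATCH
  Position 11: 'bb' -> MATCH
Total matches: 5

5


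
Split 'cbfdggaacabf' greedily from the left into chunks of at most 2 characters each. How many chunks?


'cbfdggaacabf' has 12 characters.
Chunking with max size 2:
  Chunk 1: 'cb' (positions 0-1)
  Chunk 2: 'fd' (positions 2-3)
  Chunk 3: 'gg' (positions 4-5)
  Chunk 4: 'aa' (positions 6-7)
  Chunk 5: 'ca' (positions 8-9)
  Chunk 6: 'bf' (positions 10-11)
Total chunks: ceil(12 / 2) = 6

6


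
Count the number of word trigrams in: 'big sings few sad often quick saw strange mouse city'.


Word trigrams from [10] words:
  Trigram 1: (big sings few)
  Trigram 2: (sings few sad)
  Trigram 3: (few sad often)
  Trigram 4: (sad often quick)
  Trigram 5: (often quick saw)
  Trigram 6: (quick saw strange)
  Trigram 7: (saw strange mouse)
  Trigram 8: (strange mouse city)
Total word trigrams: 10 - 2 = 8

8


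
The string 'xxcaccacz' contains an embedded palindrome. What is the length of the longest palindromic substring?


Scanning 'xxcaccacz' for palindromic substrings.
Substring at positions 2-7: 'caccac'.
Check: reverse('caccac') = 'caccac' -> palindrome confirmed.
Neighbouring characters ('x' / 'z') break symmetry, so it cannot extend further.
No longer palindromic substring exists; longest length = 6

6


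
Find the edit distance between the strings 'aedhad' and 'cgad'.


Building DP table for s1='aedhad' (len 6) and s2='cgad' (len 4):
       c  g  a  d
    0  1  2  3  4
  a 1  1  2  2  3
  e 2  2  2  3  3
  d 3  3  3  3  3
  h 4  4  4  4  4
  a 5  5  5  4  5
  d 6  6  6  5  4
Edit distance = dp[6][4] = 4

4


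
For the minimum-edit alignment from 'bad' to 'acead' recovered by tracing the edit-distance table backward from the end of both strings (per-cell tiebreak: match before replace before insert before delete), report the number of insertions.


Edit distance = 3. Backtracking from cell (3, 5) with preference match > replace > insert > delete,
then listing the resulting alignment 'bad' -> 'acead' left to right:
  Step 1: insert 'a' [insertion #1]
  Step 2: insert 'c' [insertion #2]
  Step 3: replace b->e
  Step 4: keep 'a'
  Step 5: keep 'd'
Total insertions: 2

2


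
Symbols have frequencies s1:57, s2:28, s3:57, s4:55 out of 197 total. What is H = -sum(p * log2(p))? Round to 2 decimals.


Computing entropy H = -sum(p_i * log2(p_i)):
  s1: p = 57/197 = 0.2893, -p*log2(p) = 0.5177
  s2: p = 28/197 = 0.1421, -p*log2(p) = 0.4001
  s3: p = 57/197 = 0.2893, -p*log2(p) = 0.5177
  s4: p = 55/197 = 0.2792, -p*log2(p) = 0.5139
H = sum of terms = 1.9494
Rounded to 2 decimals: 1.95

1.95


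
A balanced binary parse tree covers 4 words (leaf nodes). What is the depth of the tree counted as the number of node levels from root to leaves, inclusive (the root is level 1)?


In a balanced binary tree with n leaves the deepest leaf is ceil(log2(n)) edges below the root,
so counting node levels inclusive of root and leaves gives ceil(log2(n)) + 1 levels.
log2(4) = 2.0000
ceil(2.0000) = 2
levels = 2 + 1 = 3

3


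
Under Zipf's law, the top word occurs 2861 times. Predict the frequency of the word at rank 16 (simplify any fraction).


Zipf's law: freq(rank) = f1 / rank
f1 = 2861, rank = 16
freq = 2861 / 16
GCD(2861, 16) = 1
Simplified: 2861/16

2861/16


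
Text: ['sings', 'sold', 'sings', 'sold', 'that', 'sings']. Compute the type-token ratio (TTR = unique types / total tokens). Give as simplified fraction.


Tokens: 6
Unique types: ('sings', 'sold', 'that') = 3
TTR = 3/6
Simplify: divide both by 3 -> 1/2
TTR = 1/2

1/2


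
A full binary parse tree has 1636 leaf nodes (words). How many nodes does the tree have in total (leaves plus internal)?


Leaf nodes (terminals): 1636
Internal nodes = n - 1 = 1636 - 1 = 1635
Total = leaves + internal = 1636 + 1635 = 3271

3271


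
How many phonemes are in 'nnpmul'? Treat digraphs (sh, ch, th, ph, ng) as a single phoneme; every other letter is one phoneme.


Parsing 'nnpmul' greedily, digraphs first:
  'n' -> consonant phoneme (phonemes so far: 1)
  'n' -> consonant phoneme (phonemes so far: 2)
  'p' -> consonant phoneme (phonemes so far: 3)
  'm' -> consonant phoneme (phonemes so far: 4)
  'u' -> vowel phoneme (phonemes so far: 5)
  'l' -> consonant phoneme (phonemes so far: 6)
Total phonemes: 6

6


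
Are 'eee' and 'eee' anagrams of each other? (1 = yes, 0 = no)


Sort characters of 'eee': 'eee'
Sort characters of 'eee': 'eee'
Sorted forms match -> they ARE anagrams
Result: 1

1


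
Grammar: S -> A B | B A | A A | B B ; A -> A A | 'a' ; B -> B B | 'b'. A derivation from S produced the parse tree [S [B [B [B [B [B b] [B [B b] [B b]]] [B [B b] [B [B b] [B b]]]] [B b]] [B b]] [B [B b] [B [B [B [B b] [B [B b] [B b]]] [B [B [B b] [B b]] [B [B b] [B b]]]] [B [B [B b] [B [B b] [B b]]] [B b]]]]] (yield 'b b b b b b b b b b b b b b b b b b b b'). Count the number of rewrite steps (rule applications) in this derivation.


Every bracketed nonterminal node [X ...] in the tree is produced by exactly one rule application.
Reading the tree off as a leftmost derivation:
  Step 1: S  =>  B B   (applied S -> B B)
  Step 2: B B  =>  B B B   (applied B -> B B)
  Step 3: B B B  =>  B B B B   (applied B -> B B)
  Step 4: B B B B  =>  B B B B B   (applied B -> B B)
  Step 5: B B B B B  =>  B B B B B B   (applied B -> B B)
  Step 6: B B B B B B  =>  b B B B B B   (applied B -> b)
  Step 7: b B B B B B  =>  b B B B B B B   (applied B -> B B)
  Step 8: b B B B B B B  =>  b b B B B B B   (applied B -> b)
  Step 9: b b B B B B B  =>  b b b B B B B   (applied B -> b)
  Step 10: b b b B B B B  =>  b b b B B B B B   (applied B -> B B)
  Step 11: b b b B B B B B  =>  b b b b B B B B   (applied B -> b)
  Step 12: b b b b B B B B  =>  b b b b B B B B B   (applied B -> B B)
  Step 13: b b b b B B B B B  =>  b b b b b B B B B   (applied B -> b)
  Step 14: b b b b b B B B B  =>  b b b b b b B B B   (applied B -> b)
  Step 15: b b b b b b B B B  =>  b b b b b b b B B   (applied B -> b)
  Step 16: b b b b b b b B B  =>  b b b b b b b b B   (applied B -> b)
  Step 17: b b b b b b b b B  =>  b b b b b b b b B B   (applied B -> B B)
  Step 18: b b b b b b b b B B  =>  b b b b b b b b b B   (applied B -> b)
  Step 19: b b b b b b b b b B  =>  b b b b b b b b b B B   (applied B -> B B)
  Step 20: b b b b b b b b b B B  =>  b b b b b b b b b B B B   (applied B -> B B)
  Step 21: b b b b b b b b b B B B  =>  b b b b b b b b b B B B B   (applied B -> B B)
  Step 22: b b b b b b b b b B B B B  =>  b b b b b b b b b b B B B   (applied B -> b)
  Step 23: b b b b b b b b b b B B B  =>  b b b b b b b b b b B B B B   (applied B -> B B)
  Step 24: b b b b b b b b b b B B B B  =>  b b b b b b b b b b b B B B   (applied B -> b)
  Step 25: b b b b b b b b b b b B B B  =>  b b b b b b b b b b b b B B   (applied B -> b)
  Step 26: b b b b b b b b b b b b B B  =>  b b b b b b b b b b b b B B B   (applied B -> B B)
  Step 27: b b b b b b b b b b b b B B B  =>  b b b b b b b b b b b b B B B B   (applied B -> B B)
  Step 28: b b b b b b b b b b b b B B B B  =>  b b b b b b b b b b b b b B B B   (applied B -> b)
  Step 29: b b b b b b b b b b b b b B B B  =>  b b b b b b b b b b b b b b B B   (applied B -> b)
  Step 30: b b b b b b b b b b b b b b B B  =>  b b b b b b b b b b b b b b B B B   (applied B -> B B)
  Step 31: b b b b b b b b b b b b b b B B B  =>  b b b b b b b b b b b b b b b B B   (applied B -> b)
  Step 32: b b b b b b b b b b b b b b b B B  =>  b b b b b b b b b b b b b b b b B   (applied B -> b)
  Step 33: b b b b b b b b b b b b b b b b B  =>  b b b b b b b b b b b b b b b b B B   (applied B -> B B)
  Step 34: b b b b b b b b b b b b b b b b B B  =>  b b b b b b b b b b b b b b b b B B B   (applied B -> B B)
  Step 35: b b b b b b b b b b b b b b b b B B B  =>  b b b b b b b b b b b b b b b b b B B   (applied B -> b)
  Step 36: b b b b b b b b b b b b b b b b b B B  =>  b b b b b b b b b b b b b b b b b B B B   (applied B -> B B)
  Step 37: b b b b b b b b b b b b b b b b b B B B  =>  b b b b b b b b b b b b b b b b b b B B   (applied B -> b)
  Step 38: b b b b b b b b b b b b b b b b b b B B  =>  b b b b b b b b b b b b b b b b b b b B   (applied B -> b)
  Step 39: b b b b b b b b b b b b b b b b b b b B  =>  b b b b b b b b b b b b b b b b b b b b   (applied B -> b)
Final yield: b b b b b b b b b b b b b b b b b b b b
Total rewrite steps: 39

39


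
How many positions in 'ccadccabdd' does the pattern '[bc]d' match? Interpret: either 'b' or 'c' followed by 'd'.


Pattern: [bc]d means either 'b' or 'c' followed by 'd'.
Scanning 'ccadccabdd' position-by-position:
  Pos 0: window 'cc' -> no
  Pos 1: window 'ca' -> no
  Pos 2: window 'ad' -> no
  Pos 3: window 'dc' -> no
  Pos 4: window 'cc' -> no
  Pos 5: window 'ca' -> no
  Pos 6: window 'ab' -> no
  Pos 7: window 'bd' -> MATCH
  Pos 8: window 'dd' -> no
  Pos 9: window 'd' -> no
Total matches: 1

1


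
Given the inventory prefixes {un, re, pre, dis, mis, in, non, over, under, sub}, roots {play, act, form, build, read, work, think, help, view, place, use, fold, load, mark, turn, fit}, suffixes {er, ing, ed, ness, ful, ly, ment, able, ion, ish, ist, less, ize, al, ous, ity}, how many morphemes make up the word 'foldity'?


Segmenting 'foldity' against the inventory:
  'fold' -> root (morpheme 1)
  'ity' -> suffix (morpheme 2)
Total morphemes: 2

2


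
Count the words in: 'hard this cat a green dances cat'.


Counting words by splitting on spaces:
  Word 1: 'hard'
  Word 2: 'this'
  Word 3: 'cat'
  Word 4: 'a'
  Word 5: 'green'
  Word 6: 'dances'
  Word 7: 'cat'
Total words: 7

7


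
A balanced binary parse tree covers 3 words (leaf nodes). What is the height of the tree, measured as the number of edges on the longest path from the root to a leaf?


In a balanced binary tree with n leaves the deepest leaf is ceil(log2(n)) edges below the root.
log2(3) = 1.5850
ceil(1.5850) = 2
height (edges) = 2

2


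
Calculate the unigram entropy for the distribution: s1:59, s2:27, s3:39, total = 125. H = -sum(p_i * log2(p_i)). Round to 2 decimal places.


Computing entropy H = -sum(p_i * log2(p_i)):
  s1: p = 59/125 = 0.4720, -p*log2(p) = 0.5112
  s2: p = 27/125 = 0.2160, -p*log2(p) = 0.4776
  s3: p = 39/125 = 0.3120, -p*log2(p) = 0.5243
H = sum of terms = 1.5131
Rounded to 2 decimals: 1.51

1.51


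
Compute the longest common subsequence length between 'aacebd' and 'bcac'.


DP table for LCS of 'aacebd' and 'bcac':
       b  c  a  c
    0  0  0  0  0
  a 0  0  0  1  1
  a 0  0  0  1  1
  c 0  0  1  1  2
  e 0  0  1  1  2
  b 0  1  1  1  2
  d 0  1  1  1  2
LCS: 'ac'
LCS length = 2

2


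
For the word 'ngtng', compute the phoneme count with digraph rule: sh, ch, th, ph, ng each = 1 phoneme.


Parsing 'ngtng' greedily, digraphs first:
  'ng' -> digraph (1 consonant phoneme) (phonemes so far: 1)
  't' -> consonant phoneme (phonemes so far: 2)
  'ng' -> digraph (1 consonant phoneme) (phonemes so far: 3)
Total phonemes: 3

3


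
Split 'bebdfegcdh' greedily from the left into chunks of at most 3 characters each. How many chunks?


'bebdfegcdh' has 10 characters.
Chunking with max size 3:
  Chunk 1: 'beb' (positions 0-2)
  Chunk 2: 'dfe' (positions 3-5)
  Chunk 3: 'gcd' (positions 6-8)
  Chunk 4: 'h' (positions 9-9)
Total chunks: ceil(10 / 3) = 4

4


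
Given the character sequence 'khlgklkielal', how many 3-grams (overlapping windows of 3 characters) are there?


String 'khlgklkielal' has length L = 12.
Number of overlapping n-grams = L - n + 1
Substituting: 12 - 3 + 1 = 10

10


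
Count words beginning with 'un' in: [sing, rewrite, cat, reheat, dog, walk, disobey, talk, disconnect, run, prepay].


Checking each word for prefix 'un':
  'sing' -> no (count: 0)
  'rewrite' -> no (count: 0)
  'cat' -> no (count: 0)
  'reheat' -> no (count: 0)
  'dog' -> no (count: 0)
  'walk' -> no (count: 0)
  'disobey' -> no (count: 0)
  'talk' -> no (count: 0)
  'disconnect' -> no (count: 0)
  'run' -> no (count: 0)
  'prepay' -> no (count: 0)
Total with prefix 'un': 0

0


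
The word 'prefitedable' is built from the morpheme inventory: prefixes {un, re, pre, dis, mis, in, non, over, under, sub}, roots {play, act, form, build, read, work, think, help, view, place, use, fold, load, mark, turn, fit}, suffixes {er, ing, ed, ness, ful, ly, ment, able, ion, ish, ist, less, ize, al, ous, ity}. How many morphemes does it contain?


Segmenting 'prefitedable' against the inventory:
  'pre' -> prefix (morpheme 1)
  'fit' -> root (morpheme 2)
  'ed' -> suffix (morpheme 3)
  'able' -> suffix (morpheme 4)
Total morphemes: 4

4


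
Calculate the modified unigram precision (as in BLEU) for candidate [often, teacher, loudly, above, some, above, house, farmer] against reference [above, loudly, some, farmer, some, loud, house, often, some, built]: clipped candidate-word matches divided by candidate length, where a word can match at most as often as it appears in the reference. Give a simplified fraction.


Reference word counts: {'above': 1, 'built': 1, 'farmer': 1, 'house': 1, 'loud': 1, 'loudly': 1, 'often': 1, 'some': 3}
Checking each candidate word (with clipping):
  'often' -> in reference (ref count 1, used 1/1) -> match (matches: 1)
  'teacher' -> not in reference -> no match (matches: 1)
  'loudly' -> in reference (ref count 1, used 1/1) -> match (matches: 2)
  'above' -> in reference (ref count 1, used 1/1) -> match (matches: 3)
  'some' -> in reference (ref count 3, used 1/3) -> match (matches: 4)
  'above' -> ref count 1 already used up (1/1) -> clipped, no match (matches: 4)
  'house' -> in reference (ref count 1, used 1/1) -> match (matches: 5)
  'farmer' -> in reference (ref count 1, used 1/1) -> match (matches: 6)
Clipped matches: 6, Candidate length: 8
Precision = 6/8 = 3/4

3/4


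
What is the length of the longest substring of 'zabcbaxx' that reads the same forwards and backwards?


Scanning 'zabcbaxx' for palindromic substrings.
Substring at positions 1-5: 'abcba'.
Check: reverse('abcba') = 'abcba' -> palindrome confirmed.
Neighbouring characters ('z' / 'x') break symmetry, so it cannot extend further.
No longer palindromic substring exists; longest length = 5

5


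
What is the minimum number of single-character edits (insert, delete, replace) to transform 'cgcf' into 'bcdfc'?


Building DP table for s1='cgcf' (len 4) and s2='bcdfc' (len 5):
       b  c  d  f  c
    0  1  2  3  4  5
  c 1  1  1  2  3  4
  g 2  2  2  2  3  4
  c 3  3  2  3  3  3
  f 4  4  3  3  3  4
Edit distance = dp[4][5] = 4

4


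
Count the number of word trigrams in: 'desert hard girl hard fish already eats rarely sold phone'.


Word trigrams from [10] words:
  Trigram 1: (desert hard girl)
  Trigram 2: (hard girl hard)
  Trigram 3: (girl hard fish)
  Trigram 4: (hard fish already)
  Trigram 5: (fish already eats)
  Trigram 6: (already eats rarely)
  Trigram 7: (eats rarely sold)
  Trigram 8: (rarely sold phone)
Total word trigrams: 10 - 2 = 8

8


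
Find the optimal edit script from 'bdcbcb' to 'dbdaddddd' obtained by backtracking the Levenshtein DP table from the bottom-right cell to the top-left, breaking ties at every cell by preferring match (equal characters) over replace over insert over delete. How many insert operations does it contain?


Edit distance = 7. Backtracking from cell (6, 9) with preference match > replace > insert > delete,
then listing the resulting alignment 'bdcbcb' -> 'dbdaddddd' left to right:
  Step 1: insert 'd' [insertion #1]
  Step 2: keep 'b'
  Step 3: insert 'd' [insertion #2]
  Step 4: insert 'a' [insertion #3]
  Step 5: keep 'd'
  Step 6: replace c->d
  Step 7: replace b->d
  Step 8: replace c->d
  Step 9: replace b->d
Total insertions: 3

3


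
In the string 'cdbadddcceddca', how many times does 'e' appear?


Scanning 'cdbadddcceddca' for 'e':
  Position 9: 'e' -> MATCH (count: 1)
Total occurrences of 'e': 1

1


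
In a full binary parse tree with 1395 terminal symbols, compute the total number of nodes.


Leaf nodes (terminals): 1395
Internal nodes = n - 1 = 1395 - 1 = 1394
Total = leaves + internal = 1395 + 1394 = 2789

2789


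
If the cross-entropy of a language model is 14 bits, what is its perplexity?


Perplexity formula: PP = 2^H
H = 14
PP = 2^14
PP = 2^14 = 16384

16384


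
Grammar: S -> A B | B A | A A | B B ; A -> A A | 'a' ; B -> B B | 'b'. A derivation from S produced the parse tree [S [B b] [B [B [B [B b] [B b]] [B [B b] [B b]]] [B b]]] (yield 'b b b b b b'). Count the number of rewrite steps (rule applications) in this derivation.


Every bracketed nonterminal node [X ...] in the tree is produced by exactly one rule application.
Reading the tree off as a leftmost derivation:
  Step 1: S  =>  B B   (applied S -> B B)
  Step 2: B B  =>  b B   (applied B -> b)
  Step 3: b B  =>  b B B   (applied B -> B B)
  Step 4: b B B  =>  b B B B   (applied B -> B B)
  Step 5: b B B B  =>  b B B B B   (applied B -> B B)
  Step 6: b B B B B  =>  b b B B B   (applied B -> b)
  Step 7: b b B B B  =>  b b b B B   (applied B -> b)
  Step 8: b b b B B  =>  b b b B B B   (applied B -> B B)
  Step 9: b b b B B B  =>  b b b b B B   (applied B -> b)
  Step 10: b b b b B B  =>  b b b b b B   (applied B -> b)
  Step 11: b b b b b B  =>  b b b b b b   (applied B -> b)
Final yield: b b b b b b
Total rewrite steps: 11

11


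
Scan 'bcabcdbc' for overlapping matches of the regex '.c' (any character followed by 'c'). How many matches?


Pattern: .c means any character followed by 'c'.
Scanning 'bcabcdbc' position-by-position:
  Pos 0: window 'bc' -> MATCH
  Pos 1: window 'ca' -> no
  Pos 2: window 'ab' -> no
  Pos 3: window 'bc' -> MATCH
  Pos 4: window 'cd' -> no
  Pos 5: window 'db' -> no
  Pos 6: window 'bc' -> MATCH
  Pos 7: window 'c' -> no
Total matches: 3

3


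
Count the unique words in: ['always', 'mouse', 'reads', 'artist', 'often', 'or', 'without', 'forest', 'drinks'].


Listing all tokens and tracking unique types:
  Token 1: 'always' -> NEW (unique so far: 1)
  Token 2: 'mouse' -> NEW (unique so far: 2)
  Token 3: 'reads' -> NEW (unique so far: 3)
  Token 4: 'artist' -> NEW (unique so far: 4)
  Token 5: 'often' -> NEW (unique so far: 5)
  Token 6: 'or' -> NEW (unique so far: 6)
  Token 7: 'without' -> NEW (unique so far: 7)
  Token 8: 'forest' -> NEW (unique so far: 8)
  Token 9: 'drinks' -> NEW (unique so far: 9)
Unique types: ('always', 'artist', 'drinks', 'forest', 'mouse', 'often', 'or', 'reads', 'without')
Vocabulary size: 9

9


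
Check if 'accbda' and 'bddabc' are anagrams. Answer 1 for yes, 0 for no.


Sort characters of 'accbda': 'aabccd'
Sort characters of 'bddabc': 'abbcdd'
Sorted forms differ -> they are NOT anagrams
Result: 0

0


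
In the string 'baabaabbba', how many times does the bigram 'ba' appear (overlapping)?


Scanning 'baabaabbba' for bigram 'ba':
  Position 0: 'ba' -> MATCH
  Position 1: 'aa' -> no
  Position 2: 'ab' -> no
  Position 3: 'ba' -> MATCH
  Position 4: 'aa' -> no
  Position 5: 'ab' -> no
  Position 6: 'bb' -> no
  Position 7: 'bb' -> no
  Position 8: 'ba' -> MATCH
Total matches: 3

3


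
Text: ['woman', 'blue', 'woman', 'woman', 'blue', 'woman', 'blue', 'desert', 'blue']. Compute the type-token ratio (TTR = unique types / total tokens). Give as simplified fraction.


Tokens: 9
Unique types: ('blue', 'desert', 'woman') = 3
TTR = 3/9
Simplify: divide both by 3 -> 1/3
TTR = 1/3

1/3


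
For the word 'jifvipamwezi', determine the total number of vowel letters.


Scanning each character of 'jifvipamwezi':
  Position 1: 'j' -> consonant (running count: 0)
  Position 2: 'i' -> vowel (running count: 1)
  Position 3: 'f' -> consonant (running count: 1)
  Position 4: 'v' -> consonant (running count: 1)
  Position 5: 'i' -> vowel (running count: 2)
  Position 6: 'p' -> consonant (running count: 2)
  Position 7: 'a' -> vowel (running count: 3)
  Position 8: 'm' -> consonant (running count: 3)
  Position 9: 'w' -> consonant (running count: 3)
  Position 10: 'e' -> vowel (running count: 4)
  Position 11: 'z' -> consonant (running count: 4)
  Position 12: 'i' -> vowel (running count: 5)
Total vowels: 5

5


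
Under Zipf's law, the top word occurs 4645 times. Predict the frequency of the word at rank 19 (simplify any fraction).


Zipf's law: freq(rank) = f1 / rank
f1 = 4645, rank = 19
freq = 4645 / 19
GCD(4645, 19) = 1
Simplified: 4645/19

4645/19


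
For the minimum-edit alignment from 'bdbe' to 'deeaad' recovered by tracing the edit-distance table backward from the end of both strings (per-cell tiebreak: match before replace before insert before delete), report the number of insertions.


Edit distance = 5. Backtracking from cell (4, 6) with preference match > replace > insert > delete,
then listing the resulting alignment 'bdbe' -> 'deeaad' left to right:
  Step 1: delete 'b'
  Step 2: keep 'd'
  Step 3: replace b->e
  Step 4: keep 'e'
  Step 5: insert 'a' [insertion #1]
  Step 6: insert 'a' [insertion #2]
  Step 7: insert 'd' [insertion #3]
Total insertions: 3

3


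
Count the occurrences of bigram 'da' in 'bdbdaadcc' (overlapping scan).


Scanning 'bdbdaadcc' for bigram 'da':
  Position 0: 'bd' -> no
  Position 1: 'db' -> no
  Position 2: 'bd' -> no
  Position 3: 'da' -> MATCH
  Position 4: 'aa' -> no
  Position 5: 'ad' -> no
  Position 6: 'dc' -> no
  Position 7: 'cc' -> no
Total matches: 1

1


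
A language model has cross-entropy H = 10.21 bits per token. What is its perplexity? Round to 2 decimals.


Perplexity formula: PP = 2^H
H = 10.21
PP = 2^10.21
Decompose: 2^10.21 = 2^10 * 2^0.21
2^10 = 1024, 2^0.21 ~ 1.1566882
PP ~ 1024 * 1.1566882 = 1184.4487168
Rounded to 2 decimals: 1184.45

1184.45


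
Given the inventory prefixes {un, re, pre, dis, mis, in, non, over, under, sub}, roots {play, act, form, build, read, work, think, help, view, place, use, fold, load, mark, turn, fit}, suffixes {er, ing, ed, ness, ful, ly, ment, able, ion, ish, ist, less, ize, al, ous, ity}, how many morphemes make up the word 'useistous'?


Segmenting 'useistous' against the inventory:
  'use' -> root (morpheme 1)
  'ist' -> suffix (morpheme 2)
  'ous' -> suffix (morpheme 3)
Total morphemes: 3

3


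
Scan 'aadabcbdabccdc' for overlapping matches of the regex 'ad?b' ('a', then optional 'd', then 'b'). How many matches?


Pattern: ad?b means 'a', then optional 'd', then 'b'.
Scanning 'aadabcbdabccdc' position-by-position:
  Pos 0: window 'aad' -> no
  Pos 1: window 'ada' -> no
  Pos 2: window 'dab' -> no
  Pos 3: window 'abc' -> MATCH
  Pos 4: window 'bcb' -> no
  Pos 5: window 'cbd' -> no
  Pos 6: window 'bda' -> no
  Pos 7: window 'dab' -> no
  Pos 8: window 'abc' -> MATCH
  Pos 9: window 'bcc' -> no
  Pos 10: window 'ccd' -> no
  Pos 11: window 'cdc' -> no
  Pos 12: window 'dc' -> no
  Pos 13: window 'c' -> no
Total matches: 2

2


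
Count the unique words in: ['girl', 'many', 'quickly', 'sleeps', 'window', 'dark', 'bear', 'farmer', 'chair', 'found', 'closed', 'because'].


Listing all tokens and tracking unique types:
  Token 1: 'girl' -> NEW (unique so far: 1)
  Token 2: 'many' -> NEW (unique so far: 2)
  Token 3: 'quickly' -> NEW (unique so far: 3)
  Token 4: 'sleeps' -> NEW (unique so far: 4)
  Token 5: 'window' -> NEW (unique so far: 5)
  Token 6: 'dark' -> NEW (unique so far: 6)
  Token 7: 'bear' -> NEW (unique so far: 7)
  Token 8: 'farmer' -> NEW (unique so far: 8)
  Token 9: 'chair' -> NEW (unique so far: 9)
  Token 10: 'found' -> NEW (unique so far: 10)
  Token 11: 'closed' -> NEW (unique so far: 11)
  Token 12: 'because' -> NEW (unique so far: 12)
Unique types: ('bear', 'because', 'chair', 'closed', 'dark', 'farmer', 'found', 'girl', 'many', 'quickly', 'sleeps', 'window')
Vocabulary size: 12

12


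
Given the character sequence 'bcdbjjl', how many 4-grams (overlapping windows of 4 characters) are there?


String 'bcdbjjl' has length L = 7.
Number of overlapping n-grams = L - n + 1
Substituting: 7 - 4 + 1 = 4

4


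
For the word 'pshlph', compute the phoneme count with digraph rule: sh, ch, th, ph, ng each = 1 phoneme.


Parsing 'pshlph' greedily, digraphs first:
  'p' -> consonant phoneme (phonemes so far: 1)
  'sh' -> digraph (1 consonant phoneme) (phonemes so far: 2)
  'l' -> consonant phoneme (phonemes so far: 3)
  'ph' -> digraph (1 consonant phoneme) (phonemes so far: 4)
Total phonemes: 4

4


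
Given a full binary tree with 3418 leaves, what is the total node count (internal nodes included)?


Leaf nodes (terminals): 3418
Internal nodes = n - 1 = 3418 - 1 = 3417
Total = leaves + internal = 3418 + 3417 = 6835

6835


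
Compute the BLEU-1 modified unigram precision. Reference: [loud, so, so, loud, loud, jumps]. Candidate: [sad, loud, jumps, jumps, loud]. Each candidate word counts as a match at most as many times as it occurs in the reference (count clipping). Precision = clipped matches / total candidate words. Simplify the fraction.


Reference word counts: {'jumps': 1, 'loud': 3, 'so': 2}
Checking each candidate word (with clipping):
  'sad' -> not in reference -> no match (matches: 0)
  'loud' -> in reference (ref count 3, used 1/3) -> match (matches: 1)
  'jumps' -> in reference (ref count 1, used 1/1) -> match (matches: 2)
  'jumps' -> ref count 1 already used up (1/1) -> clipped, no match (matches: 2)
  'loud' -> in reference (ref count 3, used 2/3) -> match (matches: 3)
Clipped matches: 3, Candidate length: 5
Precision = 3/5

3/5
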